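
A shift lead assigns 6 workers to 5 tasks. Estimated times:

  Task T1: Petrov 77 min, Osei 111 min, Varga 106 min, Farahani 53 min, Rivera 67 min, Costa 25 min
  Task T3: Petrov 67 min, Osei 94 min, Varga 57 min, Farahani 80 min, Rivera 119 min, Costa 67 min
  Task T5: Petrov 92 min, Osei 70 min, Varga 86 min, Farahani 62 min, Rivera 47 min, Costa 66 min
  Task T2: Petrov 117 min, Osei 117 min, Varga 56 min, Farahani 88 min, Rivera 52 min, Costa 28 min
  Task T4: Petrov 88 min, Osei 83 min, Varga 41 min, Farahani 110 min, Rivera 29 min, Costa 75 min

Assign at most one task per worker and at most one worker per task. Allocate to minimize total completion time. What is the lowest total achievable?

Treat this as an assignment problem: match each worker to one task.
Optimal: Farahani→Task T1 (53 min), Petrov→Task T3 (67 min), Rivera→Task T5 (47 min), Costa→Task T2 (28 min), Varga→Task T4 (41 min) — total 53+67+47+28+41 = 236 min.
Row-greedy (each worker in turn takes its cheapest remaining task) gives 283 min, worse by 47.
Swapping Farahani↔Varga (Farahani→Task T4 110 min, Varga→Task T1 106 min) adds 122.

Minimum total: 236 min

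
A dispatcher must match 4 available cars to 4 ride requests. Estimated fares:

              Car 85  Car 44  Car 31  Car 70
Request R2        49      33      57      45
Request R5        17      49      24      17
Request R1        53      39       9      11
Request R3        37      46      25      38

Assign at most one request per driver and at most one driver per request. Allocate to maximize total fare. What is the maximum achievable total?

Maximum total: $197

Optimal: Car 85→Request R1 ($53), Car 44→Request R5 ($49), Car 31→Request R2 ($57), Car 70→Request R3 ($38) — total 53+49+57+38 = $197.
Swapping Car 85↔Car 70 (Car 85→Request R3 $37, Car 70→Request R1 $11) loses 43.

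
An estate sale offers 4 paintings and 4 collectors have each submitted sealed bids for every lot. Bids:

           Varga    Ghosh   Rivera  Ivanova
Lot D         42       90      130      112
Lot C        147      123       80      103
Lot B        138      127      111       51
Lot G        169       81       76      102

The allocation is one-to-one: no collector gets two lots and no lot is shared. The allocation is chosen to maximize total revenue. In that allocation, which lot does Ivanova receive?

Ivanova receives Lot C.

This is a one-to-one assignment (maximum-weight bipartite matching).
Optimal: Varga→Lot G ($169), Ghosh→Lot B ($127), Rivera→Lot D ($130), Ivanova→Lot C ($103) — total 169+127+130+103 = $529.
Swapping Ivanova↔Rivera (Ivanova→Lot D $112, Rivera→Lot C $80) loses 41.
Checked against all permutations: $529 is optimal.
Ivanova's own top lot is Lot D ($112), but forcing Ivanova→Lot D and reassigning the rest optimally gives only $515 — worse by 14.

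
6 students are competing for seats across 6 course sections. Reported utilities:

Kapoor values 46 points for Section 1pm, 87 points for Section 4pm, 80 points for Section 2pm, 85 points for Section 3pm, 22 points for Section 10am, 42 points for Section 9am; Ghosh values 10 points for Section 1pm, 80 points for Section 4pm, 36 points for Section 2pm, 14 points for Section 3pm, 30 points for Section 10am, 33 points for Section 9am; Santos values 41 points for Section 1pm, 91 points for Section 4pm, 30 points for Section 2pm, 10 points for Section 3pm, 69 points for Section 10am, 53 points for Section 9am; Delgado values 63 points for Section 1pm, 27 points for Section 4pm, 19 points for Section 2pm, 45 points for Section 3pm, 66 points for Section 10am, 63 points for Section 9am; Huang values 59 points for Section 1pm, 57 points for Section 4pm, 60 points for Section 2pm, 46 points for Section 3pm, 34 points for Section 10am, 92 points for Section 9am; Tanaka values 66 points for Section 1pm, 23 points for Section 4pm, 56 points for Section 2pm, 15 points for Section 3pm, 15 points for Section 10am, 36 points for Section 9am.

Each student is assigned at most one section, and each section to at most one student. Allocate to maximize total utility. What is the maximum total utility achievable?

Optimal: Kapoor→Section 3pm (85 points), Ghosh→Section 4pm (80 points), Santos→Section 10am (69 points), Delgado→Section 1pm (63 points), Huang→Section 9am (92 points), Tanaka→Section 2pm (56 points) — total 85+80+69+63+92+56 = 445 points.
Column-greedy (each section in turn goes to its best remaining student) gives 382 points, worse by 63.
Next-best assignment: Kapoor→Section 3pm, Ghosh→Section 2pm, Santos→Section 4pm, Delgado→Section 10am, Huang→Section 9am, Tanaka→Section 1pm = 436 points.
Swapping Ghosh↔Kapoor (Ghosh→Section 3pm 14 points, Kapoor→Section 4pm 87 points) loses 64.
Every other assignment is strictly worse.

Maximum total: 445 points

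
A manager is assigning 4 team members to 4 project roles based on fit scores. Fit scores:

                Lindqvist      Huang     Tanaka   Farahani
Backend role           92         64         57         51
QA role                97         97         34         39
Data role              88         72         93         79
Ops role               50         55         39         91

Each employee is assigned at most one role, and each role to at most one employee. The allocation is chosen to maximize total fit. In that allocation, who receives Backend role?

Optimal: Lindqvist→Backend role (92 pts), Huang→QA role (97 pts), Tanaka→Data role (93 pts), Farahani→Ops role (91 pts) — total 92+97+93+91 = 373 pts.
Swapping Farahani↔Huang (Farahani→QA role 39 pts, Huang→Ops role 55 pts) loses 94.
Lindqvist's own top role is QA role (97 pts), but forcing Lindqvist→QA role and reassigning the rest optimally gives only 345 pts — worse by 28.

Lindqvist receives Backend role.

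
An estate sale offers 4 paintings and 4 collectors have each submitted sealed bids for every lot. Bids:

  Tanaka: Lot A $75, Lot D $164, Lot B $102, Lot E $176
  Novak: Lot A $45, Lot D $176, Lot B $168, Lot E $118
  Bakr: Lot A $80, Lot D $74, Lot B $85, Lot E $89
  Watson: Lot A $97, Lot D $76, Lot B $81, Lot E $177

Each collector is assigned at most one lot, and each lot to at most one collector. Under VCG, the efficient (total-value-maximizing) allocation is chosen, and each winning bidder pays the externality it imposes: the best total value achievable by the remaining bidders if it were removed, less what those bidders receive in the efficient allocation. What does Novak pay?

Novak pays $5.

Efficient allocation: Tanaka→Lot D ($164), Novak→Lot B ($168), Bakr→Lot A ($80), Watson→Lot E ($177); total welfare W = $589.
Novak receives Lot B at value $168, so the others get W − 168 = $421.
Without Novak: best allocation of the remaining 3 bidders over all 4 lots is Tanaka→Lot D ($164), Bakr→Lot B ($85), Watson→Lot E ($177), total $426.
VCG payment = (others' best without Novak) − (others' welfare with Novak) = 426 − 421 = $5.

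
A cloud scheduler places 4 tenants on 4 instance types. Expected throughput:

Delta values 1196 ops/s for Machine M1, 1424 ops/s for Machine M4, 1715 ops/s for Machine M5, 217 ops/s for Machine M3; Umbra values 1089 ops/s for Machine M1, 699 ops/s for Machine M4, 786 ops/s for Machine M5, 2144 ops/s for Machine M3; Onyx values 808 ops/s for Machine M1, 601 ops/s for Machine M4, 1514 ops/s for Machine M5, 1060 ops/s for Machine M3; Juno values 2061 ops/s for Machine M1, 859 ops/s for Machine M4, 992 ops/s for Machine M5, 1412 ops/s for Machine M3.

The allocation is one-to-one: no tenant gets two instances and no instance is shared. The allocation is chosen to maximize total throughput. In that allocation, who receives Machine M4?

Optimal: Delta→Machine M4 (1424 ops/s), Umbra→Machine M3 (2144 ops/s), Onyx→Machine M5 (1514 ops/s), Juno→Machine M1 (2061 ops/s) — total 1424+2144+1514+2061 = 7143 ops/s.
Delta's own top instance is Machine M5 (1715 ops/s), but forcing Delta→Machine M5 and reassigning the rest optimally gives only 6521 ops/s — worse by 622.

Delta receives Machine M4.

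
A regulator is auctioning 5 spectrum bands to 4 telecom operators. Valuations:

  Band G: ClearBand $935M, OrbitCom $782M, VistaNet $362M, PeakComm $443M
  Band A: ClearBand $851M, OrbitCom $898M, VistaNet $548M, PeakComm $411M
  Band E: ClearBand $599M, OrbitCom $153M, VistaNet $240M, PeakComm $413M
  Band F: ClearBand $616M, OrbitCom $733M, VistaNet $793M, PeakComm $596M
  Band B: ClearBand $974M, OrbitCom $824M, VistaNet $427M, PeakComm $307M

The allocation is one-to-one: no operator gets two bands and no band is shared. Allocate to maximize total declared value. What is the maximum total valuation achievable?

Max total: $3108M

Optimal: ClearBand→Band B ($974M), OrbitCom→Band A ($898M), VistaNet→Band F ($793M), PeakComm→Band G ($443M) — total 974+898+793+443 = $3108M.
Column-greedy (each band in turn goes to its best remaining operator) gives $3039M, worse by 69.
Every other assignment is strictly worse.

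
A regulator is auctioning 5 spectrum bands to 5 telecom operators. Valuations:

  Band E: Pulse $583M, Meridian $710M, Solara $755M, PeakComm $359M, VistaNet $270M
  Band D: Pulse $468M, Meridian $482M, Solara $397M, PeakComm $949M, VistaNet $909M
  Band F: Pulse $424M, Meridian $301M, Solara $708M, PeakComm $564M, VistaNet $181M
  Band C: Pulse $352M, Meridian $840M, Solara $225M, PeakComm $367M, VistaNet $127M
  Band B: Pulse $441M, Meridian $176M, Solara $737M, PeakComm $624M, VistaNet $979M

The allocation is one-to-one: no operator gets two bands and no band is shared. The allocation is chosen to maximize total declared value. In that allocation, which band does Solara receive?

This is the linear assignment problem.
Optimal: Pulse→Band E ($583M), Meridian→Band C ($840M), Solara→Band F ($708M), PeakComm→Band D ($949M), VistaNet→Band B ($979M) — total 583+840+708+949+979 = $4059M.
Max-entry greedy (repeatedly take the single best remaining cell) gives $3947M, worse by 112.
Swapping Solara↔PeakComm (Solara→Band D $397M, PeakComm→Band F $564M) loses 696.
Solara's own top band is Band E ($755M), but forcing Solara→Band E and reassigning the rest optimally gives only $3947M — worse by 112.

Solara receives Band F.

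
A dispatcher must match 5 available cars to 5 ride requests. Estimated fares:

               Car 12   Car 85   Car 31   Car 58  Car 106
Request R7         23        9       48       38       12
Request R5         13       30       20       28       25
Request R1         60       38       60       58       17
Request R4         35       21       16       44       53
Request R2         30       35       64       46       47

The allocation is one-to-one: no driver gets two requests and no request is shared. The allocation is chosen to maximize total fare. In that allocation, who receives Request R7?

Optimal: Car 12→Request R1 ($60), Car 85→Request R5 ($30), Car 31→Request R2 ($64), Car 58→Request R7 ($38), Car 106→Request R4 ($53) — total 60+30+64+38+53 = $245.
Column-greedy (each request in turn goes to its best remaining driver) gives $237, worse by 8.
Next-best assignment: Car 12→Request R1, Car 85→Request R5, Car 31→Request R7, Car 58→Request R2, Car 106→Request R4 = $237.
Car 58's own top request is Request R1 ($58), but forcing Car 58→Request R1 and reassigning the rest optimally gives only $228 — worse by 17.

Car 58 receives Request R7.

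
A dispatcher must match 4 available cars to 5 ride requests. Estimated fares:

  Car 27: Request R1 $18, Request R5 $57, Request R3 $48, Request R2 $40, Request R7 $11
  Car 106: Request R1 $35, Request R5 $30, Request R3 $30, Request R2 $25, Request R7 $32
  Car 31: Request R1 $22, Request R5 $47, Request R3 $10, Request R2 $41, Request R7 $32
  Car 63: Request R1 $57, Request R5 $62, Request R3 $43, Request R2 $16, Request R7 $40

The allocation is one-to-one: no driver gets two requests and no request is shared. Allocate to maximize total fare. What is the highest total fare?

This is the linear assignment problem.
Optimal: Car 27→Request R5 ($57), Car 106→Request R7 ($32), Car 31→Request R2 ($41), Car 63→Request R1 ($57) — total 57+32+41+57 = $187.
Max-entry greedy (repeatedly take the single best remaining cell) gives $186, worse by 1.
Next-best assignment: Car 27→Request R3, Car 106→Request R1, Car 31→Request R2, Car 63→Request R5 = $186.
Checked against all permutations: $187 is optimal.

Maximum total: $187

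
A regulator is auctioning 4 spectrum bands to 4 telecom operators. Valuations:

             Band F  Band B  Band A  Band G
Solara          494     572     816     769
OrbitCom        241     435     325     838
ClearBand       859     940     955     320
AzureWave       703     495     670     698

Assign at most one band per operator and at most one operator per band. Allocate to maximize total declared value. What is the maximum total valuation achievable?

Maximum total: $3297M

Optimal: Solara→Band A ($816M), OrbitCom→Band G ($838M), ClearBand→Band B ($940M), AzureWave→Band F ($703M) — total 816+838+940+703 = $3297M.
Column-greedy (each band in turn goes to its best remaining operator) gives $2939M, worse by 358.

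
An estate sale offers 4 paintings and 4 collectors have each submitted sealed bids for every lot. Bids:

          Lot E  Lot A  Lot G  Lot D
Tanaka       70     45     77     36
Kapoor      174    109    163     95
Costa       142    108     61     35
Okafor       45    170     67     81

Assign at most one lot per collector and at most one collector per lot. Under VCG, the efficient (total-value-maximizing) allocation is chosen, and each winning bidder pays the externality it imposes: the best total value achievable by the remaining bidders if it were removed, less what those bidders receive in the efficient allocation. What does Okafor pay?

Okafor pays $18.

Efficient allocation: Tanaka→Lot D ($36), Kapoor→Lot G ($163), Costa→Lot E ($142), Okafor→Lot A ($170); total welfare W = $511.
Okafor receives Lot A at value $170, so the others get W − 170 = $341.
Without Okafor: best allocation of the remaining 3 bidders over all 4 lots is Tanaka→Lot G ($77), Kapoor→Lot E ($174), Costa→Lot A ($108), total $359.
VCG payment = (others' best without Okafor) − (others' welfare with Okafor) = 359 − 341 = $18.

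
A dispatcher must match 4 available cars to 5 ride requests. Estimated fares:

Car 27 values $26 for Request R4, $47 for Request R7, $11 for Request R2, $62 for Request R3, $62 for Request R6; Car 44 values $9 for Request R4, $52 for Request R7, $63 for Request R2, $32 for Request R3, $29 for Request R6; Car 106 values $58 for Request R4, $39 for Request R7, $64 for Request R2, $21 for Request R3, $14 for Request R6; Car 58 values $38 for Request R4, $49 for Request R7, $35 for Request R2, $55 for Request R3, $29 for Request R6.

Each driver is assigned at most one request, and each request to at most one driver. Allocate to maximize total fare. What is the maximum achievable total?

Maximum total: $238

Optimal: Car 27→Request R6 ($62), Car 44→Request R2 ($63), Car 106→Request R4 ($58), Car 58→Request R3 ($55) — total 62+63+58+55 = $238.
Row-greedy (each driver in turn takes its best remaining request) gives $232, worse by 6.
Next-best assignment: Car 27→Request R6, Car 44→Request R7, Car 106→Request R2, Car 58→Request R3 = $233.
No other one-to-one assignment exceeds $238.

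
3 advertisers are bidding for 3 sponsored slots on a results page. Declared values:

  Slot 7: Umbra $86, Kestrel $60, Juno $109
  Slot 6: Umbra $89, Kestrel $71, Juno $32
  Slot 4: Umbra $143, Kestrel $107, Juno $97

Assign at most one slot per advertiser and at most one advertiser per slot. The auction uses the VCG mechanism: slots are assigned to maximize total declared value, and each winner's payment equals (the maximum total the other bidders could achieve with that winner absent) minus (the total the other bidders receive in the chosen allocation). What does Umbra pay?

Efficient allocation: Umbra→Slot 4 ($143), Kestrel→Slot 6 ($71), Juno→Slot 7 ($109); total welfare W = $323.
Umbra receives Slot 4 at value $143, so the others get W − 143 = $180.
Without Umbra: best allocation of the remaining 2 bidders over all 3 slots is Kestrel→Slot 4 ($107), Juno→Slot 7 ($109), total $216.
VCG payment = (others' best without Umbra) − (others' welfare with Umbra) = 216 − 180 = $36.

Umbra pays $36.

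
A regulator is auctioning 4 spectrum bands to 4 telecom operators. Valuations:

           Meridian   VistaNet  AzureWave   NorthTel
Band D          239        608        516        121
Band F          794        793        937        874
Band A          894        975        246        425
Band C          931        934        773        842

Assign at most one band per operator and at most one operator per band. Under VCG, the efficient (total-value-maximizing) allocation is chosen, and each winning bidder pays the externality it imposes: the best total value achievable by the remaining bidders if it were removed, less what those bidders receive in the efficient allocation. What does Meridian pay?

Efficient allocation: Meridian→Band C ($931M), VistaNet→Band A ($975M), AzureWave→Band D ($516M), NorthTel→Band F ($874M); total welfare W = $3296M.
Meridian receives Band C at value $931M, so the others get W − 931 = $2365M.
Without Meridian: best allocation of the remaining 3 bidders over all 4 bands is VistaNet→Band A ($975M), AzureWave→Band F ($937M), NorthTel→Band C ($842M), total $2754M.
VCG payment = (others' best without Meridian) − (others' welfare with Meridian) = 2754 − 2365 = $389M.

Meridian pays $389M.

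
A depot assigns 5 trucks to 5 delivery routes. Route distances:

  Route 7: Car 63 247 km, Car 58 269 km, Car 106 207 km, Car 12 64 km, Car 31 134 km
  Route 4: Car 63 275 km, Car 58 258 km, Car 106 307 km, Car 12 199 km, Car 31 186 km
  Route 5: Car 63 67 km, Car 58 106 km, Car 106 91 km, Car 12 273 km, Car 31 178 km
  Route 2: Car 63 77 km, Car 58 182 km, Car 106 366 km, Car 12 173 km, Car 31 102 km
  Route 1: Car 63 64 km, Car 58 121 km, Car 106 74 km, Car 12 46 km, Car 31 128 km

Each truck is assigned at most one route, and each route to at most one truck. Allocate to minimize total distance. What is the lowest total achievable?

Min total: 507 km

This is the linear assignment problem.
Optimal: Car 63→Route 2 (77 km), Car 58→Route 5 (106 km), Car 106→Route 1 (74 km), Car 12→Route 7 (64 km), Car 31→Route 4 (186 km) — total 77+106+74+64+186 = 507 km.
Column-greedy (each route in turn goes to its cheapest remaining truck) gives 573 km, worse by 66.
Swapping Car 12↔Car 58 (Car 12→Route 5 273 km, Car 58→Route 7 269 km) adds 372.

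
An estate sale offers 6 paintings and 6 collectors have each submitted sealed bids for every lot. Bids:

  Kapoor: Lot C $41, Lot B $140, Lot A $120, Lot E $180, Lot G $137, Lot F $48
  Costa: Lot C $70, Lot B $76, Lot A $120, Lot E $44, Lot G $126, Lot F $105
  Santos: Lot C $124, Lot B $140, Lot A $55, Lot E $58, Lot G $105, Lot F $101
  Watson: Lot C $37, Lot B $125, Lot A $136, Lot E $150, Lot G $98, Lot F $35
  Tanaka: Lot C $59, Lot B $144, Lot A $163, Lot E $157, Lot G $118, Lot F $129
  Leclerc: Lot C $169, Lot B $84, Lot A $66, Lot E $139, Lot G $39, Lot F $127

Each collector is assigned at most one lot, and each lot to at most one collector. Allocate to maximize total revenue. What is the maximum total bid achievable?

Optimal: Kapoor→Lot E ($180), Costa→Lot G ($126), Santos→Lot B ($140), Watson→Lot A ($136), Tanaka→Lot F ($129), Leclerc→Lot C ($169) — total 180+126+140+136+129+169 = $880.
Max-entry greedy (repeatedly take the single best remaining cell) gives $813, worse by 67.
Next-best assignment: Kapoor→Lot E, Costa→Lot G, Santos→Lot F, Watson→Lot B, Tanaka→Lot A, Leclerc→Lot C = $864.
Swapping Costa↔Watson (Costa→Lot A $120, Watson→Lot G $98) loses 44.
Every other assignment is strictly worse.

Max total: $880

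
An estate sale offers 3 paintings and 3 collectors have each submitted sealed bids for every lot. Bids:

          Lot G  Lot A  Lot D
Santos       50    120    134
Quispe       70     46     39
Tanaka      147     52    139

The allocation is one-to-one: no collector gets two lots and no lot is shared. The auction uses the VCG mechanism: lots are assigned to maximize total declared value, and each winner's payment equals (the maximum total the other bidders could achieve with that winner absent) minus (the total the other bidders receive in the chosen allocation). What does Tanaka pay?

Efficient allocation: Santos→Lot A ($120), Quispe→Lot G ($70), Tanaka→Lot D ($139); total welfare W = $329.
Tanaka receives Lot D at value $139, so the others get W − 139 = $190.
Without Tanaka: best allocation of the remaining 2 bidders over all 3 lots is Santos→Lot D ($134), Quispe→Lot G ($70), total $204.
VCG payment = (others' best without Tanaka) − (others' welfare with Tanaka) = 204 − 190 = $14.

Tanaka pays $14.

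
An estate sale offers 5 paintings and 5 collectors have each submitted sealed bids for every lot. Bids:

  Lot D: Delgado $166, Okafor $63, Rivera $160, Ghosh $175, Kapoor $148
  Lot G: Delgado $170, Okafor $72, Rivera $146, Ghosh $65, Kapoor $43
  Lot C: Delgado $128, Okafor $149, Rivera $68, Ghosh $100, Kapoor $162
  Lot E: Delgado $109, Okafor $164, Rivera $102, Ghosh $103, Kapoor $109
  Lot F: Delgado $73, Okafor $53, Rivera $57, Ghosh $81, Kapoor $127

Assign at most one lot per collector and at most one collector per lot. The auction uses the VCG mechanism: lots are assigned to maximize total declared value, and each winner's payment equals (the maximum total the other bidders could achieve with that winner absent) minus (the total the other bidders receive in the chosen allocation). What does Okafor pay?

Okafor pays $33.

Efficient allocation: Delgado→Lot C ($128), Okafor→Lot E ($164), Rivera→Lot G ($146), Ghosh→Lot D ($175), Kapoor→Lot F ($127); total welfare W = $740.
Okafor receives Lot E at value $164, so the others get W − 164 = $576.
Without Okafor: best allocation of the remaining 4 bidders over all 5 lots is Delgado→Lot G ($170), Rivera→Lot E ($102), Ghosh→Lot D ($175), Kapoor→Lot C ($162), total $609.
VCG payment = (others' best without Okafor) − (others' welfare with Okafor) = 609 − 576 = $33.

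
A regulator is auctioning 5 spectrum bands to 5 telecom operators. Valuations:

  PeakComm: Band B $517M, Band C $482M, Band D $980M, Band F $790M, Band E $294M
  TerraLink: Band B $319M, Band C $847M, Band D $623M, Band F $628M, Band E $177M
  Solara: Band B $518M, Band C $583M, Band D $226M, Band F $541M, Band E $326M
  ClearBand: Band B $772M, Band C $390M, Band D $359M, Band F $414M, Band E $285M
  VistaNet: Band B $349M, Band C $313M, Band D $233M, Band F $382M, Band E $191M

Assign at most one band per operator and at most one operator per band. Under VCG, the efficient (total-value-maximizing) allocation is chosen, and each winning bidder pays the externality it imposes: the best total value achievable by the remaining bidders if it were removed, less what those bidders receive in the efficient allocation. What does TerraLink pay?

Efficient allocation: PeakComm→Band D ($980M), TerraLink→Band C ($847M), Solara→Band F ($541M), ClearBand→Band B ($772M), VistaNet→Band E ($191M); total welfare W = $3331M.
TerraLink receives Band C at value $847M, so the others get W − 847 = $2484M.
Without TerraLink: best allocation of the remaining 4 bidders over all 5 bands is PeakComm→Band D ($980M), Solara→Band C ($583M), ClearBand→Band B ($772M), VistaNet→Band F ($382M), total $2717M.
VCG payment = (others' best without TerraLink) − (others' welfare with TerraLink) = 2717 − 2484 = $233M.

TerraLink pays $233M.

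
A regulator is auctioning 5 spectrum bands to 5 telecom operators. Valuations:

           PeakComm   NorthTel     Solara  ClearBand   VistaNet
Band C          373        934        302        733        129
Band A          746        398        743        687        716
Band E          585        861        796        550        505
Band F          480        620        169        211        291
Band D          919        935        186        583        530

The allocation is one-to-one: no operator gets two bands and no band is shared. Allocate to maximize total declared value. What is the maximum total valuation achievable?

Maximum total: $3784M

Treat this as an assignment problem: match each operator to one band.
Optimal: PeakComm→Band D ($919M), NorthTel→Band F ($620M), Solara→Band E ($796M), ClearBand→Band C ($733M), VistaNet→Band A ($716M) — total 919+620+796+733+716 = $3784M.
Every other assignment is strictly worse.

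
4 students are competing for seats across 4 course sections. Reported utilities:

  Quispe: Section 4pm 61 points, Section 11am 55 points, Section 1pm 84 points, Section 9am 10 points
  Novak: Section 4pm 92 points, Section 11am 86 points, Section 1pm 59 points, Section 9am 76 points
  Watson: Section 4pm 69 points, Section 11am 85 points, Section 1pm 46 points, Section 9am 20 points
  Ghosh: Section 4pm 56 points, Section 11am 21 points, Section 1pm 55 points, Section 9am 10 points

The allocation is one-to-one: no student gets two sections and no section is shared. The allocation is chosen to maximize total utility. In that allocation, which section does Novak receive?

This is the linear assignment problem.
Optimal: Quispe→Section 1pm (84 points), Novak→Section 9am (76 points), Watson→Section 11am (85 points), Ghosh→Section 4pm (56 points) — total 84+76+85+56 = 301 points.
Swapping Watson↔Novak (Watson→Section 9am 20 points, Novak→Section 11am 86 points) loses 55.
Novak's own top section is Section 4pm (92 points), but forcing Novak→Section 4pm and reassigning the rest optimally gives only 271 points — worse by 30.

Novak receives Section 9am.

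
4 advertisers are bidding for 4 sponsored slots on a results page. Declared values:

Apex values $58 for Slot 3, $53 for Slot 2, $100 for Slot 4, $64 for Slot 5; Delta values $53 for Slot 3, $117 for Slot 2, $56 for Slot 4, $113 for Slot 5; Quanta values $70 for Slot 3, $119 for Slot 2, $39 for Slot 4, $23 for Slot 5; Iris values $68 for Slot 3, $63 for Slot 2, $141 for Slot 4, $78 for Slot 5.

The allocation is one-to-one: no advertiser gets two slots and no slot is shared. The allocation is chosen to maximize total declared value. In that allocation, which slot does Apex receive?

Optimal: Apex→Slot 3 ($58), Delta→Slot 5 ($113), Quanta→Slot 2 ($119), Iris→Slot 4 ($141) — total 58+113+119+141 = $431.
Checked against all permutations: $431 is optimal.
Apex's own top slot is Slot 4 ($100), but forcing Apex→Slot 4 and reassigning the rest optimally gives only $400 — worse by 31.

Apex receives Slot 3.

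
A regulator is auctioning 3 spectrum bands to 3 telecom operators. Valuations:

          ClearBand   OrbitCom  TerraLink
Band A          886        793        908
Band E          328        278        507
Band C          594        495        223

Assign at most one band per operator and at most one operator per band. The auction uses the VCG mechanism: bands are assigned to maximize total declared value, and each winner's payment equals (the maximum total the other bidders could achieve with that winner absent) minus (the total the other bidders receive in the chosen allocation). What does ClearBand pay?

ClearBand pays $103M.

Efficient allocation: ClearBand→Band C ($594M), OrbitCom→Band A ($793M), TerraLink→Band E ($507M); total welfare W = $1894M.
ClearBand receives Band C at value $594M, so the others get W − 594 = $1300M.
Without ClearBand: best allocation of the remaining 2 bidders over all 3 bands is OrbitCom→Band C ($495M), TerraLink→Band A ($908M), total $1403M.
VCG payment = (others' best without ClearBand) − (others' welfare with ClearBand) = 1403 − 1300 = $103M.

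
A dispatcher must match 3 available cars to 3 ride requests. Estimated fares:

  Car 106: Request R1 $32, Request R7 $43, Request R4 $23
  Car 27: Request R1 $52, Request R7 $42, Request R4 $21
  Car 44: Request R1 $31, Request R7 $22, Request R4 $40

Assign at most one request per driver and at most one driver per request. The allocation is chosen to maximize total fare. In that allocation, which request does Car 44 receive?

Car 44 receives Request R4.

Optimal: Car 106→Request R7 ($43), Car 27→Request R1 ($52), Car 44→Request R4 ($40) — total 43+52+40 = $135.
No other one-to-one assignment exceeds $135.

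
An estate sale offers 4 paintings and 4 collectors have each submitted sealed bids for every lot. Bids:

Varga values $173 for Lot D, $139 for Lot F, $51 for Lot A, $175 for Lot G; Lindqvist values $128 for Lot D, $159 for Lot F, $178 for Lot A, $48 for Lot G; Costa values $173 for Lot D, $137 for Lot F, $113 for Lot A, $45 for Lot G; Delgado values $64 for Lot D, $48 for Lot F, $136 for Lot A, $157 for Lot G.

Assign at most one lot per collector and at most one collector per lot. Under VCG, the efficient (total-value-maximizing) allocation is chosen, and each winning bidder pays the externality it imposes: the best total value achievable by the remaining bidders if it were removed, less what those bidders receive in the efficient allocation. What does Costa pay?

Costa pays $34.

Efficient allocation: Varga→Lot F ($139), Lindqvist→Lot A ($178), Costa→Lot D ($173), Delgado→Lot G ($157); total welfare W = $647.
Costa receives Lot D at value $173, so the others get W − 173 = $474.
Without Costa: best allocation of the remaining 3 bidders over all 4 lots is Varga→Lot D ($173), Lindqvist→Lot A ($178), Delgado→Lot G ($157), total $508.
VCG payment = (others' best without Costa) − (others' welfare with Costa) = 508 − 474 = $34.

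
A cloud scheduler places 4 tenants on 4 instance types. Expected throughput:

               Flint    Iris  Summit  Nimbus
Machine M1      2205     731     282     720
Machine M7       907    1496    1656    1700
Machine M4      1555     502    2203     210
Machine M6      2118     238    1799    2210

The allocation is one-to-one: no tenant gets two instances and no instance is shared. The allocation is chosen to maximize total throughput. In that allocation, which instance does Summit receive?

Summit receives Machine M4.

Optimal: Flint→Machine M1 (2205 ops/s), Iris→Machine M7 (1496 ops/s), Summit→Machine M4 (2203 ops/s), Nimbus→Machine M6 (2210 ops/s) — total 2205+1496+2203+2210 = 8114 ops/s.
Column-greedy (each instance in turn goes to its best remaining tenant) gives 6346 ops/s, worse by 1768.
Next-best assignment: Flint→Machine M6, Iris→Machine M1, Summit→Machine M4, Nimbus→Machine M7 = 6752 ops/s.
Every other assignment is strictly worse.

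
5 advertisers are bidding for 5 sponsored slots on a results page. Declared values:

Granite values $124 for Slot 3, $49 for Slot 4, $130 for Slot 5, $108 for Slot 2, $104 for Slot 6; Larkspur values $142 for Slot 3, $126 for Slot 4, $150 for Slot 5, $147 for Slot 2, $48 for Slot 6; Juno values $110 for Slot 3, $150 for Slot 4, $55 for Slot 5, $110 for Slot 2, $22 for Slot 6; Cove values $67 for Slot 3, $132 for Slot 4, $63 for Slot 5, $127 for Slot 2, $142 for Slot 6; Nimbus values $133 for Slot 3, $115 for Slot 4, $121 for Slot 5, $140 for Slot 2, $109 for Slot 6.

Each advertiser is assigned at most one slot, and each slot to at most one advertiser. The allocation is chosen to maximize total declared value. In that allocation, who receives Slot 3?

Treat this as an assignment problem: match each advertiser to one slot.
Optimal: Granite→Slot 3 ($124), Larkspur→Slot 5 ($150), Juno→Slot 4 ($150), Cove→Slot 6 ($142), Nimbus→Slot 2 ($140) — total 124+150+150+142+140 = $706.
Column-greedy (each slot in turn goes to its best remaining advertiser) gives $704, worse by 2.
Next-best assignment: Granite→Slot 5, Larkspur→Slot 3, Juno→Slot 4, Cove→Slot 6, Nimbus→Slot 2 = $704.
Swapping Cove↔Larkspur (Cove→Slot 5 $63, Larkspur→Slot 6 $48) loses 181.
No other one-to-one assignment exceeds $706.
Granite's own top slot is Slot 5 ($130), but forcing Granite→Slot 5 and reassigning the rest optimally gives only $704 — worse by 2.

Granite receives Slot 3.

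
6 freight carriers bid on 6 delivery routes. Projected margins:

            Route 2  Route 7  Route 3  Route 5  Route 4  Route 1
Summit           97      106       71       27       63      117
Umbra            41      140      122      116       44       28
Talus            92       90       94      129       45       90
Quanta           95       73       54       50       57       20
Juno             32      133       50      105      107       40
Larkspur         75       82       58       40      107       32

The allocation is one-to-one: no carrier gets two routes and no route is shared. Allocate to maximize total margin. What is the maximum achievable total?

Optimal: Summit→Route 1 ($117k), Umbra→Route 3 ($122k), Talus→Route 5 ($129k), Quanta→Route 2 ($95k), Juno→Route 7 ($133k), Larkspur→Route 4 ($107k) — total 117+122+129+95+133+107 = $703k.
Column-greedy (each route in turn goes to its best remaining carrier) gives $563k, worse by 140.

Max total: $703k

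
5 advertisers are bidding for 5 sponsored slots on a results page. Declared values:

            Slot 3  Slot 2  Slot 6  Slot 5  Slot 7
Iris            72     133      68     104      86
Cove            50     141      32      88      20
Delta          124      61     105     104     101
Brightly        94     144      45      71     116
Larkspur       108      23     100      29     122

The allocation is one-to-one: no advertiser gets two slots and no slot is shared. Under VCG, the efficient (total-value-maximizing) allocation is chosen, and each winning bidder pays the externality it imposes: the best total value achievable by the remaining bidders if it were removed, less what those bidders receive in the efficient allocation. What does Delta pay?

Efficient allocation: Iris→Slot 5 ($104), Cove→Slot 2 ($141), Delta→Slot 3 ($124), Brightly→Slot 7 ($116), Larkspur→Slot 6 ($100); total welfare W = $585.
Delta receives Slot 3 at value $124, so the others get W − 124 = $461.
Without Delta: best allocation of the remaining 4 bidders over all 5 slots is Iris→Slot 5 ($104), Cove→Slot 2 ($141), Brightly→Slot 7 ($116), Larkspur→Slot 3 ($108), total $469.
VCG payment = (others' best without Delta) − (others' welfare with Delta) = 469 − 461 = $8.

Delta pays $8.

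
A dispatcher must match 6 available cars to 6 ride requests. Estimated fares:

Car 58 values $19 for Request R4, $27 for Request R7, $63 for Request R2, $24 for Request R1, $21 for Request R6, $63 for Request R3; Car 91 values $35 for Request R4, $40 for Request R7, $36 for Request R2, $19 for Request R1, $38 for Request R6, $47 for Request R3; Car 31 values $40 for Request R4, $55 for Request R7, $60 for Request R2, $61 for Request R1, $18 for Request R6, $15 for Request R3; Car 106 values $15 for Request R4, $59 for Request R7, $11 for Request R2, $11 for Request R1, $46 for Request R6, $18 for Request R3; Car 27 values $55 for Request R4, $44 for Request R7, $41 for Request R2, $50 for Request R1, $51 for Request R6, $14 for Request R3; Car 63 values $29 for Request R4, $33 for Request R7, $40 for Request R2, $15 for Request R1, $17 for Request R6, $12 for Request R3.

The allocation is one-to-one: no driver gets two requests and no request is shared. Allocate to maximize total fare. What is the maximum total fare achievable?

Optimal: Car 58→Request R3 ($63), Car 91→Request R6 ($38), Car 31→Request R1 ($61), Car 106→Request R7 ($59), Car 27→Request R4 ($55), Car 63→Request R2 ($40) — total 63+38+61+59+55+40 = $316.
Max-entry greedy (repeatedly take the single best remaining cell) gives $302, worse by 14.
No other one-to-one assignment exceeds $316.

Maximum total: $316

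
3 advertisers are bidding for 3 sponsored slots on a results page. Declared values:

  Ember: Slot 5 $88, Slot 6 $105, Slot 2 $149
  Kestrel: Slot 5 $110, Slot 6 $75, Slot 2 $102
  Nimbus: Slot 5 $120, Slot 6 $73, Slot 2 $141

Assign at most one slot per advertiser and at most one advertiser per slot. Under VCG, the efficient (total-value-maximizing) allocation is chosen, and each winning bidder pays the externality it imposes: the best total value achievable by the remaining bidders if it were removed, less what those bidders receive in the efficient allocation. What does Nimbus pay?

Efficient allocation: Ember→Slot 6 ($105), Kestrel→Slot 5 ($110), Nimbus→Slot 2 ($141); total welfare W = $356.
Nimbus receives Slot 2 at value $141, so the others get W − 141 = $215.
Without Nimbus: best allocation of the remaining 2 bidders over all 3 slots is Ember→Slot 2 ($149), Kestrel→Slot 5 ($110), total $259.
VCG payment = (others' best without Nimbus) − (others' welfare with Nimbus) = 259 − 215 = $44.

Nimbus pays $44.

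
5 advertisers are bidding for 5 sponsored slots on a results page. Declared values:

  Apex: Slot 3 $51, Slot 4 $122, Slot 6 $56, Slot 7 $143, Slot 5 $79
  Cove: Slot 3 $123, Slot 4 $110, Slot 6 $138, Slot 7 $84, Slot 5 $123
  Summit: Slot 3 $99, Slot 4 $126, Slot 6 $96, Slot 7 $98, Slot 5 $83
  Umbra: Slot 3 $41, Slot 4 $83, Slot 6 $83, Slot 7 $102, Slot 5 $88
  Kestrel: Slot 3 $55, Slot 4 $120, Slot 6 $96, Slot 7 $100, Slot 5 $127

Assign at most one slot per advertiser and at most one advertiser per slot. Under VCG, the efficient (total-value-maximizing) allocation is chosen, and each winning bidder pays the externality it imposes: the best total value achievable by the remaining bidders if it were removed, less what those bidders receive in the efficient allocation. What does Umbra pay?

Umbra pays $15.

Efficient allocation: Apex→Slot 7 ($143), Cove→Slot 3 ($123), Summit→Slot 4 ($126), Umbra→Slot 6 ($83), Kestrel→Slot 5 ($127); total welfare W = $602.
Umbra receives Slot 6 at value $83, so the others get W − 83 = $519.
Without Umbra: best allocation of the remaining 4 bidders over all 5 slots is Apex→Slot 7 ($143), Cove→Slot 6 ($138), Summit→Slot 4 ($126), Kestrel→Slot 5 ($127), total $534.
VCG payment = (others' best without Umbra) − (others' welfare with Umbra) = 534 − 519 = $15.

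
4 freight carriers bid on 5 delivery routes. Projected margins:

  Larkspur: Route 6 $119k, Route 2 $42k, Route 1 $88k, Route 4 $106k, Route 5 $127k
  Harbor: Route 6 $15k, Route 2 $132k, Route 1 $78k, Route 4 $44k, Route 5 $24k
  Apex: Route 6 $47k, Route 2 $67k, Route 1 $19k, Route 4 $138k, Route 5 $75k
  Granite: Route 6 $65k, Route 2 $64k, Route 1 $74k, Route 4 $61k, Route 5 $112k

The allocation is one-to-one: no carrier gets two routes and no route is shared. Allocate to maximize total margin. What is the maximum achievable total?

Max total: $501k

Treat this as an assignment problem: match each carrier to one route.
Optimal: Larkspur→Route 6 ($119k), Harbor→Route 2 ($132k), Apex→Route 4 ($138k), Granite→Route 5 ($112k) — total 119+132+138+112 = $501k.
Column-greedy (each route in turn goes to its best remaining carrier) gives $463k, worse by 38.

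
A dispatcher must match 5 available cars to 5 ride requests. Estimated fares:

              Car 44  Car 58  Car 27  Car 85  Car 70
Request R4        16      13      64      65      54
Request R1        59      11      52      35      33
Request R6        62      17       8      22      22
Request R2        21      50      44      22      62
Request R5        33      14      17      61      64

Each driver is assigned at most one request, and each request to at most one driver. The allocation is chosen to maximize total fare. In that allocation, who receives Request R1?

Car 27 receives Request R1.

Optimal: Car 44→Request R6 ($62), Car 58→Request R2 ($50), Car 27→Request R1 ($52), Car 85→Request R4 ($65), Car 70→Request R5 ($64) — total 62+50+52+65+64 = $293.
Row-greedy (each driver in turn takes its best remaining request) gives $270, worse by 23.
Next-best assignment: Car 44→Request R6, Car 58→Request R2, Car 27→Request R1, Car 85→Request R5, Car 70→Request R4 = $279.
No other one-to-one assignment exceeds $293.
Car 27's own top request is Request R4 ($64), but forcing Car 27→Request R4 and reassigning the rest optimally gives only $275 — worse by 18.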